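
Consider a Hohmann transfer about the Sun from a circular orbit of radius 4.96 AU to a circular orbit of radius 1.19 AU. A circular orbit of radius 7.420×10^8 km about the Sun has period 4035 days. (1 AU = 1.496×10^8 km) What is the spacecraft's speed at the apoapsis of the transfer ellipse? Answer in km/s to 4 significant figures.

v = 8.319 km/s

From Kepler's third law T² = 4π²r³/μ at r = 7.420×10^8 km, T = 4035 days = 4035 × 86400 s = 3.48624×10^8 s: μ = 4π²r³/T² = 1.32696×10^11 km³/s².
In km: r₁ = 4.96 × 1.496×10^8 = 7.42016×10^8 km; r₂ = 1.19 × 1.496×10^8 = 1.78024×10^8 km.
The Hohmann ellipse has a_t = (r₁ + r₂)/2 = 4.6002×10^8 km.
At apoapsis, r = 7.42016×10^8 km.
From the vis-viva equation, v = √[μ(2/r − 1/a_t)] = 8.319 km/s.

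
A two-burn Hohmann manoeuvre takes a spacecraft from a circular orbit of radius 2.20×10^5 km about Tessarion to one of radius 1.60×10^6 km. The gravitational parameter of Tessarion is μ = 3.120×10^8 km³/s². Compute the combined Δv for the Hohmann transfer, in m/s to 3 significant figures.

Δv = 19400 m/s

Transfer-ellipse semi-major axis a_t = (r₁ + r₂)/2 = (2.200×10^5 + 1.600×10^6)/2 = 9.100×10^5 km.
Circular speed at r₁: v₁ = √(μ/r₁) = √(3.120×10^8/2.200×10^5) = 37.659 km/s.
On the transfer ellipse at r₁, vis-viva gives v_p = √[μ(2/r₁ − 1/a_t)] = 49.935 km/s.
First burn Δv₁ = |v_p − v₁| = 12.276 km/s.
Circular speed at r₂: v₂ = √(μ/r₂) = 13.96424 km/s.
Transfer-orbit speed at r₂: v_a = √[μ(2/r₂ − 1/a_t)] = 6.866066 km/s.
Second burn Δv₂ = |v₂ − v_a| = 7.0982 km/s.
Δv = Δv₁ + Δv₂ = 12.276 + 7.0982 = 19.37 km/s.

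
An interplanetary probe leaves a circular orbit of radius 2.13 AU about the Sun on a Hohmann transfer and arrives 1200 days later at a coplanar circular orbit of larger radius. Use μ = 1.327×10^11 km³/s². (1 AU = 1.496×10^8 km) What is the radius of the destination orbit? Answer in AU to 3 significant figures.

In km: r₁ = 2.13 × 1.496×10^8 = 3.18648×10^8 km.
Transfer time t = 1200 days = 1.0368×10^8 s, and t = π√(a_t³/μ).
So a_t = (μ t²/π²)^(1/3) = (1.327×10^11 × (1.0368×10^8)² / π²)^(1/3) = 5.2479×10^8 km.
Since a_t = (r₁ + r₂)/2, r₂ = 2a_t − r₁ = 2×5.2479×10^8 − 3.18648×10^8 = 7.30932×10^8 km.
In AU: r₂ = 7.30932×10^8 / 1.496×10^8 = 4.89 AU.

r₂ = 4.89 AU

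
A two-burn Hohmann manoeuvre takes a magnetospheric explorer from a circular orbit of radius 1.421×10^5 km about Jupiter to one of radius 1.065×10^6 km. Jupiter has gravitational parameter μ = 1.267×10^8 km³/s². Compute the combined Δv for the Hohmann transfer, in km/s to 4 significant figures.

The Hohmann ellipse has a_t = (r₁ + r₂)/2 = 6.0355×10^5 km.
Circular speed at r₁: v₁ = √(μ/r₁) = √(1.267×10^8/1.421×10^5) = 29.860 km/s.
Transfer-orbit speed at r₁ (vis-viva equation): v_p = √[μ(2/r₁ − 1/a_t)] = 39.665 km/s.
First burn Δv₁ = |v_p − v₁| = 9.805 km/s.
Circular speed at r₂: v₂ = √(μ/r₂) = 10.907 km/s.
Transfer-orbit speed at r₂: v_a = √[μ(2/r₂ − 1/a_t)] = 5.2924 km/s.
Second burn Δv₂ = |v₂ − v_a| = 5.615 km/s.
Total Δv = Δv₁ + Δv₂ = 15.42 km/s.

Δv = 15.42 km/s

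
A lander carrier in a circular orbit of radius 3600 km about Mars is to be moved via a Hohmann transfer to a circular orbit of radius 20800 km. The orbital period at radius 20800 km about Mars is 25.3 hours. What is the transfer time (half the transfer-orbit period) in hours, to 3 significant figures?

t = 5.68 hours

From Kepler's third law T² = 4π²r³/μ at r = 20800 km, T = 25.3 hours = 25.3 × 3600 s = 91080 s: μ = 4π²r³/T² = 42825.6 km³/s².
The Hohmann ellipse has a_t = (r₁ + r₂)/2 = 12200 km.
Half the transfer-orbit period gives t = π√(a_t³/μ) = 20460 s.
Converting: 20460 s ÷ 3600 s/hour = 5.68 hours.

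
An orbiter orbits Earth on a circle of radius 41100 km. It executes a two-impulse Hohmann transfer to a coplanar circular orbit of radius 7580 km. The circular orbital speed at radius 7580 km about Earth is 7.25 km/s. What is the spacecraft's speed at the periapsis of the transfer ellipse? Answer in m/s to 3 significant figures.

v = 9420 m/s

From the circular-orbit relation v² = μ/r at r = 7580 km: μ = v²r = (7.25)² × 7580 = 3.98424×10^5 km³/s².
Semi-major axis of the transfer orbit: a_t = (41100 + 7580)/2 = 24340 km.
The periapsis of the transfer ellipse is at r = 7580 km.
Vis-viva: v = √[μ(2/r − 1/a_t)] = √[3.98424×10^5 × (2/7580 − 1/24340)] = 9.421 km/s.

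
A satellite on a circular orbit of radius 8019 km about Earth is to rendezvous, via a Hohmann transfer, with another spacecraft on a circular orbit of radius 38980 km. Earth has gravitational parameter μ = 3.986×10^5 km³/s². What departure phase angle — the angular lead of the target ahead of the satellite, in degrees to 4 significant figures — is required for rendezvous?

Semi-major axis of the transfer orbit: a_t = (8019 + 38980)/2 = 23499.5 km.
The half-period of the transfer ellipse is t = π√(a_t³/μ) = 17925.4 s.
The target's mean motion on its circular orbit is ω₂ = √(μ/r₂³) = 8.20363×10^-5 rad/s.
Angle swept by the target during transfer: ω₂·t = 1.47053 rad = 84.26°.
The satellite traverses 180° on the transfer ellipse, so the target must lead by 180° − 84.26° = 95.74°.

φ = 95.74°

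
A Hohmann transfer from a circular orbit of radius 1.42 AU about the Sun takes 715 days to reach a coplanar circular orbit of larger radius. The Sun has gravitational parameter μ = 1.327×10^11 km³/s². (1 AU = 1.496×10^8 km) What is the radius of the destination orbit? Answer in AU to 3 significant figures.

r₂ = 3.55 AU

In km: r₁ = 1.42 × 1.496×10^8 = 2.12432×10^8 km.
Transfer time t = 715 days = 6.1776×10^7 s, and t = π√(a_t³/μ).
So a_t = (μ t²/π²)^(1/3) = (1.327×10^11 × (6.1776×10^7)² / π²)^(1/3) = 3.7160×10^8 km.
Since a_t = (r₁ + r₂)/2, r₂ = 2a_t − r₁ = 2×3.7160×10^8 − 2.12432×10^8 = 5.30768×10^8 km.
In AU: r₂ = 5.30768×10^8 / 1.496×10^8 = 3.55 AU.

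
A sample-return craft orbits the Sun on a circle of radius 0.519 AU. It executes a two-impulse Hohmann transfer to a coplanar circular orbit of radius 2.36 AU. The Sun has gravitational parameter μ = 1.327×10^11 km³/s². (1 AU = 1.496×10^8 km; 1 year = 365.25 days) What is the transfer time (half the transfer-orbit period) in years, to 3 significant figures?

In km: r₁ = 0.519 × 1.496×10^8 = 7.76424×10^7 km; r₂ = 2.36 × 1.496×10^8 = 3.53056×10^8 km.
The Hohmann ellipse has a_t = (r₁ + r₂)/2 = 2.153492×10^8 km.
Transfer time t = π√(a_t³/μ) = π√((2.153492×10^8)³ / 1.327×10^11) = 2.725×10^7 s.
Converting: 2.725×10^7 s ÷ 3.15576×10^7 s/year (365.25 × 86400) = 0.864 years.

t = 0.864 years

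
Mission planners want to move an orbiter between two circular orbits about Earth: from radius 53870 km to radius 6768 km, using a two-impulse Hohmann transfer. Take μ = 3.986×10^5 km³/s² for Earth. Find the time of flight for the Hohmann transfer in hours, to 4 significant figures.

Transfer-ellipse semi-major axis a_t = (r₁ + r₂)/2 = (53870 + 6768)/2 = 30319 km.
By Kepler's third law the transfer-orbit period is T = 2π√(a_t³/μ), so t = T/2 = 26270 s.
Converting: 26270 s ÷ 3600 s/hour = 7.297 hours.

t = 7.297 hours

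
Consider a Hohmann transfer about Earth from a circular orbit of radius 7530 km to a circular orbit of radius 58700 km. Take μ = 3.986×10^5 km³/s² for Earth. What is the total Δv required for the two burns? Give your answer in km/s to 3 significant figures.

Δv = 3.77 km/s

Semi-major axis of the transfer orbit: a_t = (7530 + 58700)/2 = 33115 km.
Circular speed at r₁: v₁ = √(μ/r₁) = √(3.986×10^5/7530) = 7.276 km/s.
On the transfer ellipse at r₁, vis-viva equation gives v_p = √[μ(2/r₁ − 1/a_t)] = 9.687 km/s.
First burn Δv₁ = |v_p − v₁| = 2.411 km/s.
At r₂, v₂ = √(μ/r₂) = 2.606 km/s.
Transfer-orbit speed at r₂: v_a = √[μ(2/r₂ − 1/a_t)] = 1.243 km/s.
Second burn Δv₂ = |v₂ − v_a| = 1.363 km/s.
Total Δv = Δv₁ + Δv₂ = 3.774 km/s.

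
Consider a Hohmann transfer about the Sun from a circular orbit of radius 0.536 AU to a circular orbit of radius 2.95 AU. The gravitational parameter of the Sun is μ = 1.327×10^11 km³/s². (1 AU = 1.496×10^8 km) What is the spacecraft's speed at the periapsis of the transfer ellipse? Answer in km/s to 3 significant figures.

v = 52.9 km/s

In km: r₁ = 0.536 × 1.496×10^8 = 8.01856×10^7 km; r₂ = 2.95 × 1.496×10^8 = 4.4132×10^8 km.
Semi-major axis of the transfer orbit: a_t = (8.01856×10^7 + 4.4132×10^8)/2 = 2.607528×10^8 km.
At periapsis, r = 8.01856×10^7 km.
Applying v² = μ(2/r − 1/a_t): v = 52.92 km/s.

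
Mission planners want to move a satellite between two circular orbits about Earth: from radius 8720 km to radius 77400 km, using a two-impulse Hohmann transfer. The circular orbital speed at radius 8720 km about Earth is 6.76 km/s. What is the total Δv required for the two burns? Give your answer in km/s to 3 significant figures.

From the circular-orbit relation v² = μ/r at r = 8720 km: μ = v²r = (6.76)² × 8720 = 3.98483×10^5 km³/s².
Transfer-ellipse semi-major axis a_t = (r₁ + r₂)/2 = (8720 + 77400)/2 = 43060 km.
Circular speed at r₁: v₁ = √(μ/r₁) = √(3.98483×10^5/8720) = 6.760 km/s.
Transfer-orbit speed at r₁ (v² = μ(2/r − 1/a)): v_p = √[μ(2/r₁ − 1/a_t)] = 9.063 km/s.
First burn Δv₁ = |v_p − v₁| = 2.303 km/s.
Circular speed at r₂: v₂ = √(μ/r₂) = 2.269 km/s.
Transfer-orbit speed at r₂: v_a = √[μ(2/r₂ − 1/a_t)] = 1.021 km/s.
Second burn Δv₂ = |v₂ − v_a| = 1.248 km/s.
Δv = Δv₁ + Δv₂ = 2.303 + 1.248 = 3.551 km/s.

Δv = 3.55 km/s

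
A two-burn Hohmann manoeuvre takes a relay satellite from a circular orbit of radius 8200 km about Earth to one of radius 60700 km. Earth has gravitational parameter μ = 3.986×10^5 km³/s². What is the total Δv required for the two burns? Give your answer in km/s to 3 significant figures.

Δv = 3.59 km/s

The Hohmann ellipse has a_t = (r₁ + r₂)/2 = 34450 km.
At r₁ the circular-orbit speed is v₁ = √(μ/r₁) = 6.972 km/s.
On the transfer ellipse at r₁, v² = μ(2/r − 1/a) gives v_p = √[μ(2/r₁ − 1/a_t)] = 9.255 km/s.
First burn Δv₁ = |v_p − v₁| = 2.283 km/s.
Circular speed at r₂: v₂ = √(μ/r₂) = 2.5626 km/s.
Transfer-orbit speed at r₂: v_a = √[μ(2/r₂ − 1/a_t)] = 1.2502 km/s.
Second burn Δv₂ = |v₂ − v_a| = 1.312 km/s.
Δv = Δv₁ + Δv₂ = 2.283 + 1.312 = 3.595 km/s.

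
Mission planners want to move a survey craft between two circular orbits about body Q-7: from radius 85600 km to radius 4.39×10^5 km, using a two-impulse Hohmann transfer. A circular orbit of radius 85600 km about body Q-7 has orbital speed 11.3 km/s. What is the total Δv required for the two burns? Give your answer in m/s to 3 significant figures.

From the circular-orbit relation v² = μ/r at r = 85600 km: μ = v²r = (11.3)² × 85600 = 1.09303×10^7 km³/s².
Semi-major axis of the transfer orbit: a_t = (85600 + 4.390×10^5)/2 = 2.623×10^5 km.
Circular speed at r₁: v₁ = √(μ/r₁) = √(1.09303×10^7/85600) = 11.300 km/s.
Transfer-orbit speed at r₁ (v² = μ(2/r − 1/a)): v_p = √[μ(2/r₁ − 1/a_t)] = 14.619 km/s.
First burn Δv₁ = |v_p − v₁| = 3.319 km/s.
At r₂, v₂ = √(μ/r₂) = 4.9898 km/s.
Transfer-orbit speed at r₂: v_a = √[μ(2/r₂ − 1/a_t)] = 2.8505 km/s.
Second burn Δv₂ = |v₂ − v_a| = 2.139 km/s.
Δv = Δv₁ + Δv₂ = 3.319 + 2.139 = 5.458 km/s.

Δv = 5460 m/s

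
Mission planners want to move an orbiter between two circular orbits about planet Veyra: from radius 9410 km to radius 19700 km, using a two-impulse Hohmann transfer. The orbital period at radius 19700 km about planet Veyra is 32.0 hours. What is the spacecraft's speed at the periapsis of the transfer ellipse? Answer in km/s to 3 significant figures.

From Kepler's third law T² = 4π²r³/μ at r = 19700 km, T = 32.0 hours = 32.0 × 3600 s = 1.152×10^5 s: μ = 4π²r³/T² = 22743.3 km³/s².
The Hohmann ellipse has a_t = (r₁ + r₂)/2 = 14555 km.
The periapsis of the transfer ellipse is at r = 9410 km.
Applying v² = μ(2/r − 1/a_t): v = 1.809 km/s.

v = 1.81 km/s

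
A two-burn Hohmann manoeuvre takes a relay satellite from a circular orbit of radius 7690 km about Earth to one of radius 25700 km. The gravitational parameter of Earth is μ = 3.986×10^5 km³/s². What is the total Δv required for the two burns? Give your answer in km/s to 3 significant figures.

Semi-major axis of the transfer orbit: a_t = (7690 + 25700)/2 = 16695 km.
At r₁ the circular-orbit speed is v₁ = √(μ/r₁) = 7.200 km/s.
On the transfer ellipse at r₁, v² = μ(2/r − 1/a) gives v_p = √[μ(2/r₁ − 1/a_t)] = 8.933 km/s.
First burn Δv₁ = |v_p − v₁| = 1.733 km/s.
Circular speed at r₂: v₂ = √(μ/r₂) = 3.938 km/s.
Transfer-orbit speed at r₂: v_a = √[μ(2/r₂ − 1/a_t)] = 2.673 km/s.
Second burn Δv₂ = |v₂ − v_a| = 1.265 km/s.
Total Δv = Δv₁ + Δv₂ = 2.998 km/s.

Δv = 3.00 km/s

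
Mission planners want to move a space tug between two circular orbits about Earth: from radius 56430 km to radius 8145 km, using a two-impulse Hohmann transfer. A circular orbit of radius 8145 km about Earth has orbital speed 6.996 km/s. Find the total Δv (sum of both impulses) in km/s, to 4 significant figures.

Δv = 3.576 km/s

From the circular-orbit relation v² = μ/r at r = 8145 km: μ = v²r = (6.996)² × 8145 = 3.98649×10^5 km³/s².
Transfer-ellipse semi-major axis a_t = (r₁ + r₂)/2 = (56430 + 8145)/2 = 32287.5 km.
At r₁ the circular-orbit speed is v₁ = √(μ/r₁) = 2.658 km/s.
On the transfer ellipse at r₁, vis-viva equation gives v_a = √[μ(2/r₁ − 1/a_t)] = 1.335 km/s.
First burn Δv₁ = |v_a − v₁| = 1.323 km/s.
Circular speed at r₂: v₂ = √(μ/r₂) = 6.996 km/s.
Transfer-orbit speed at r₂: v_p = √[μ(2/r₂ − 1/a_t)] = 9.249 km/s.
Second burn Δv₂ = |v₂ − v_p| = 2.253 km/s.
Δv = Δv₁ + Δv₂ = 1.323 + 2.253 = 3.576 km/s.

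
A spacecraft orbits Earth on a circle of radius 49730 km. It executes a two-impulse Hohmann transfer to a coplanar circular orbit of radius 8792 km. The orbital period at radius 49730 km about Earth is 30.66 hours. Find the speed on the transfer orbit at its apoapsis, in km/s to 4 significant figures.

From Kepler's third law T² = 4π²r³/μ at r = 49730 km, T = 30.66 hours = 30.66 × 3600 s = 1.10376×10^5 s: μ = 4π²r³/T² = 3.98534×10^5 km³/s².
Transfer-ellipse semi-major axis a_t = (r₁ + r₂)/2 = (49730 + 8792)/2 = 29261 km.
At apoapsis, r = 49730 km.
Applying v² = μ(2/r − 1/a_t): v = 1.552 km/s.

v = 1.552 km/s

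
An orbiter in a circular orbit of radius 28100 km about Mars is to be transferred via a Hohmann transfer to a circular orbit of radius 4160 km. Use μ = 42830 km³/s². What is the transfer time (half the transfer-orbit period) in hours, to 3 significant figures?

t = 8.64 hours

Semi-major axis of the transfer orbit: a_t = (28100 + 4160)/2 = 16130 km.
Half the transfer-orbit period gives t = π√(a_t³/μ) = 31100 s.
Converting: 31100 s ÷ 3600 s/hour = 8.64 hours.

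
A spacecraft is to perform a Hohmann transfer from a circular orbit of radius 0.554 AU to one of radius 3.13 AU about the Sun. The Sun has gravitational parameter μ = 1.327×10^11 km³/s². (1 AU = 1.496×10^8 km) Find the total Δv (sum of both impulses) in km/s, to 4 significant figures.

In km: r₁ = 0.554 × 1.496×10^8 = 8.28784×10^7 km; r₂ = 3.13 × 1.496×10^8 = 4.68248×10^8 km.
Semi-major axis of the transfer orbit: a_t = (8.28784×10^7 + 4.68248×10^8)/2 = 2.755632×10^8 km.
At r₁ the circular-orbit speed is v₁ = √(μ/r₁) = 40.01 km/s.
On the transfer ellipse at r₁, vis-viva equation gives v_p = √[μ(2/r₁ − 1/a_t)] = 52.16 km/s.
First burn Δv₁ = |v_p − v₁| = 12.15 km/s.
At r₂, v₂ = √(μ/r₂) = 16.834 km/s.
Transfer-orbit speed at r₂: v_a = √[μ(2/r₂ − 1/a_t)] = 9.2323 km/s.
Second burn Δv₂ = |v₂ − v_a| = 7.602 km/s.
Total Δv = Δv₁ + Δv₂ = 19.75 km/s.

Δv = 19.75 km/s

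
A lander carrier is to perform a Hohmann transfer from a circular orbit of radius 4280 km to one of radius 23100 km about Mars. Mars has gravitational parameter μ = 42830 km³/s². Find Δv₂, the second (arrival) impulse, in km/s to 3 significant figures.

Δv₂ = 0.600 km/s

The Hohmann ellipse has a_t = (r₁ + r₂)/2 = 13690 km.
Circular speed at r = 23100 km: v_c = √(μ/r) = 1.3617 km/s.
Vis-viva on the transfer ellipse at r = 23100 km gives v_t = √[μ(2/r − 1/a_t)] = 0.76136 km/s.
Δv₂ = |v_t − v_c| = |0.76136 − 1.3617| = 0.6003 km/s.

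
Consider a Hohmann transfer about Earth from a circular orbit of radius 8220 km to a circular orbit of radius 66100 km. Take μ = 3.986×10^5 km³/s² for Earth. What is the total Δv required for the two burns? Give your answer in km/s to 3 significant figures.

Transfer-ellipse semi-major axis a_t = (r₁ + r₂)/2 = (8220 + 66100)/2 = 37160 km.
At r₁ the circular-orbit speed is v₁ = √(μ/r₁) = 6.9636 km/s.
On the transfer ellipse at r₁, vis-viva gives v_p = √[μ(2/r₁ − 1/a_t)] = 9.2874 km/s.
First burn Δv₁ = |v_p − v₁| = 2.324 km/s.
At r₂, v₂ = √(μ/r₂) = 2.456 km/s.
Transfer-orbit speed at r₂: v_a = √[μ(2/r₂ − 1/a_t)] = 1.155 km/s.
Second burn Δv₂ = |v₂ − v_a| = 1.301 km/s.
Δv = Δv₁ + Δv₂ = 2.324 + 1.301 = 3.625 km/s.

Δv = 3.62 km/s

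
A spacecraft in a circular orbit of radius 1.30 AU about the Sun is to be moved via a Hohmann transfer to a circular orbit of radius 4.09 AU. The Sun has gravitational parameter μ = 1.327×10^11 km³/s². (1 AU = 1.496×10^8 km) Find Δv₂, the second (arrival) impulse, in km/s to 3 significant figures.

In km: r₁ = 1.30 × 1.496×10^8 = 1.9448×10^8 km; r₂ = 4.09 × 1.496×10^8 = 6.11864×10^8 km.
Transfer-ellipse semi-major axis a_t = (r₁ + r₂)/2 = (1.9448×10^8 + 6.11864×10^8)/2 = 4.03172×10^8 km.
Circular speed at r = 6.11864×10^8 km: v_c = √(μ/r) = 14.727 km/s.
Transfer-orbit speed at the same r (vis-viva, a = a_t): v_t = √[μ(2/r − 1/a_t)] = 10.228 km/s.
Δv₂ = |v_t − v_c| = |10.228 − 14.727| = 4.499 km/s.

Δv₂ = 4.50 km/s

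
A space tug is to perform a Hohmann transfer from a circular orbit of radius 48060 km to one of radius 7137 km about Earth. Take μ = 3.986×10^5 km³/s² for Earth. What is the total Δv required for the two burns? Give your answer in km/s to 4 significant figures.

Transfer-ellipse semi-major axis a_t = (r₁ + r₂)/2 = (48060 + 7137)/2 = 27598.5 km.
Circular speed at r₁: v₁ = √(μ/r₁) = √(3.986×10^5/48060) = 2.880 km/s.
On the transfer ellipse at r₁, v² = μ(2/r − 1/a) gives v_a = √[μ(2/r₁ − 1/a_t)] = 1.465 km/s.
First burn Δv₁ = |v_a − v₁| = 1.415 km/s.
Circular speed at r₂: v₂ = √(μ/r₂) = 7.473 km/s.
Transfer-orbit speed at r₂: v_p = √[μ(2/r₂ − 1/a_t)] = 9.862 km/s.
Second burn Δv₂ = |v₂ − v_p| = 2.389 km/s.
Δv = Δv₁ + Δv₂ = 1.415 + 2.389 = 3.804 km/s.

Δv = 3.804 km/s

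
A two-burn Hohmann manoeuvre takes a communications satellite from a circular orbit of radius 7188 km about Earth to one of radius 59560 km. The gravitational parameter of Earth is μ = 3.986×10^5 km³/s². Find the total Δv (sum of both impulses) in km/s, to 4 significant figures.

Transfer-ellipse semi-major axis a_t = (r₁ + r₂)/2 = (7188 + 59560)/2 = 33374 km.
Circular speed at r₁: v₁ = √(μ/r₁) = √(3.986×10^5/7188) = 7.4467 km/s.
On the transfer ellipse at r₁, v² = μ(2/r − 1/a) gives v_p = √[μ(2/r₁ − 1/a_t)] = 9.9480 km/s.
First burn Δv₁ = |v_p − v₁| = 2.5013 km/s.
At r₂, v₂ = √(μ/r₂) = 2.5870 km/s.
Transfer-orbit speed at r₂: v_a = √[μ(2/r₂ − 1/a_t)] = 1.2006 km/s.
Second burn Δv₂ = |v₂ − v_a| = 1.3864 km/s.
Δv = Δv₁ + Δv₂ = 2.5013 + 1.3864 = 3.888 km/s.

Δv = 3.888 km/s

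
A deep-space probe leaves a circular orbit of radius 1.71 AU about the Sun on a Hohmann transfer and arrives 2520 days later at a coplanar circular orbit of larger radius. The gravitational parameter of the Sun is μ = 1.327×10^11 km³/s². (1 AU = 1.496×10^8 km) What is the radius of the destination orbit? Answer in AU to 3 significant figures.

In km: r₁ = 1.71 × 1.496×10^8 = 2.55816×10^8 km.
Transfer time t = 2520 days = 2.17728×10^8 s, and t = π√(a_t³/μ).
So a_t = (μ t²/π²)^(1/3) = (1.327×10^11 × (2.17728×10^8)² / π²)^(1/3) = 8.6060×10^8 km.
Since a_t = (r₁ + r₂)/2, r₂ = 2a_t − r₁ = 2×8.6060×10^8 − 2.55816×10^8 = 1.465384×10^9 km.
In AU: r₂ = 1.465384×10^9 / 1.496×10^8 = 9.80 AU.

r₂ = 9.80 AU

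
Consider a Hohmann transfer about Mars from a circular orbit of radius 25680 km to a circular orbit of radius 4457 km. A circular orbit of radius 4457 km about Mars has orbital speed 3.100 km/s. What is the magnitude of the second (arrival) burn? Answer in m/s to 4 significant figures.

Δv₂ = 946.9 m/s

From the circular-orbit relation v² = μ/r at r = 4457 km: μ = v²r = (3.100)² × 4457 = 42831.8 km³/s².
The Hohmann ellipse has a_t = (r₁ + r₂)/2 = 15068.5 km.
Circular speed at r = 4457 km: v_c = √(μ/r) = 3.1000 km/s.
Vis-viva on the transfer ellipse at r = 4457 km gives v_t = √[μ(2/r − 1/a_t)] = 4.0469 km/s.
Δv₂ = |v_t − v_c| = |4.0469 − 3.1000| = 0.9469 km/s.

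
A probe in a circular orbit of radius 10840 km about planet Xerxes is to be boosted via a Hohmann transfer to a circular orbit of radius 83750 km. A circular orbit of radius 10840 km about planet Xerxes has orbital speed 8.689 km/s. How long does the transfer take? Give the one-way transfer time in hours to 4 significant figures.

From the circular-orbit relation v² = μ/r at r = 10840 km: μ = v²r = (8.689)² × 10840 = 8.18406×10^5 km³/s².
The Hohmann ellipse has a_t = (r₁ + r₂)/2 = 47295 km.
Half the transfer-orbit period gives t = π√(a_t³/μ) = 35720 s.
Converting: 35720 s ÷ 3600 s/hour = 9.922 hours.

t = 9.922 hours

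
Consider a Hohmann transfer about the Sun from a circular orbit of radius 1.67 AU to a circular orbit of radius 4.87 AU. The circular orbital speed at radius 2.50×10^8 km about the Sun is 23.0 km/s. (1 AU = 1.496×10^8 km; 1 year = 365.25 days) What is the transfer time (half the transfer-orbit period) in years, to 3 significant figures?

t = 2.96 years

From the circular-orbit relation v² = μ/r at r = 2.50×10^8 km: μ = v²r = (23.0)² × 2.50×10^8 = 1.32250×10^11 km³/s².
In km: r₁ = 1.67 × 1.496×10^8 = 2.49832×10^8 km; r₂ = 4.87 × 1.496×10^8 = 7.28552×10^8 km.
The Hohmann ellipse has a_t = (r₁ + r₂)/2 = 4.89192×10^8 km.
By Kepler's third law the transfer-orbit period is T = 2π√(a_t³/μ), so t = T/2 = 9.347×10^7 s.
Converting: 9.347×10^7 s ÷ 3.15576×10^7 s/year (365.25 × 86400) = 2.96 years.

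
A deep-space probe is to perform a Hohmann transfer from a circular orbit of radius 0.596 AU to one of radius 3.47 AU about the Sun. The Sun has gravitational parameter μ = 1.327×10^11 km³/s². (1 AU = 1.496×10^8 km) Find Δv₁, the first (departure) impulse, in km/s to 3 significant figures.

Δv₁ = 11.8 km/s

In km: r₁ = 0.596 × 1.496×10^8 = 8.91616×10^7 km; r₂ = 3.47 × 1.496×10^8 = 5.19112×10^8 km.
The Hohmann ellipse has a_t = (r₁ + r₂)/2 = 3.041368×10^8 km.
Circular speed at r = 8.91616×10^7 km: v_c = √(μ/r) = 38.58 km/s.
Transfer-orbit speed at the same r (vis-viva, a = a_t): v_t = √[μ(2/r − 1/a_t)] = 50.40 km/s.
Δv₁ = |v_t − v_c| = |50.40 − 38.58| = 11.82 km/s.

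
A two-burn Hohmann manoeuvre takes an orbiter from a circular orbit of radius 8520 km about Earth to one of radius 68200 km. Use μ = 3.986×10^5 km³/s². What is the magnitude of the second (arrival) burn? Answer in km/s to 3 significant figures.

Δv₂ = 1.28 km/s

Semi-major axis of the transfer orbit: a_t = (8520 + 68200)/2 = 38360 km.
On the circular orbit at r = 68200 km, v_c = √(μ/r) = 2.4176 km/s.
Transfer-orbit speed at the same r (vis-viva, a = a_t): v_t = √[μ(2/r − 1/a_t)] = 1.1393 km/s.
Δv₂ = |v_t − v_c| = |1.1393 − 2.4176| = 1.278 km/s.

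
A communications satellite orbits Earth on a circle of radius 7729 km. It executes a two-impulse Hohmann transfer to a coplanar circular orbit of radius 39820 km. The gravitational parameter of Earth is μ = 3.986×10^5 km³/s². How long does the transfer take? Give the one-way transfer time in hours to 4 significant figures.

Transfer-ellipse semi-major axis a_t = (r₁ + r₂)/2 = (7729 + 39820)/2 = 23774.5 km.
Half the transfer-orbit period gives t = π√(a_t³/μ) = 18240 s.
Converting: 18240 s ÷ 3600 s/hour = 5.067 hours.

t = 5.067 hours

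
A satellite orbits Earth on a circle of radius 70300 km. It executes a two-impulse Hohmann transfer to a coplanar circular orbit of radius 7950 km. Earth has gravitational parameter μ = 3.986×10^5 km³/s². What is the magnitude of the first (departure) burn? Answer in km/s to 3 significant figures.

The Hohmann ellipse has a_t = (r₁ + r₂)/2 = 39125 km.
On the circular orbit at r = 70300 km, v_c = √(μ/r) = 2.381 km/s.
Transfer-orbit speed at the same r (vis-viva, a = a_t): v_t = √[μ(2/r − 1/a_t)] = 1.073 km/s.
Δv₁ = |v_t − v_c| = |1.073 − 2.381| = 1.308 km/s.

Δv₁ = 1.31 km/s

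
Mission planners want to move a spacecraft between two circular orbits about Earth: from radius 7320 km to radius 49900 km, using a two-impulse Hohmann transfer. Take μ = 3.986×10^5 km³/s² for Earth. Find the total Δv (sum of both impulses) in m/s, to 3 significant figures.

Transfer-ellipse semi-major axis a_t = (r₁ + r₂)/2 = (7320 + 49900)/2 = 28610 km.
Circular speed at r₁: v₁ = √(μ/r₁) = √(3.986×10^5/7320) = 7.3793 km/s.
Transfer-orbit speed at r₁ (vis-viva equation): v_p = √[μ(2/r₁ − 1/a_t)] = 9.7455 km/s.
First burn Δv₁ = |v_p − v₁| = 2.366 km/s.
At r₂, v₂ = √(μ/r₂) = 2.8263 km/s.
Transfer-orbit speed at r₂: v_a = √[μ(2/r₂ − 1/a_t)] = 1.4296 km/s.
Second burn Δv₂ = |v₂ − v_a| = 1.397 km/s.
Δv = Δv₁ + Δv₂ = 2.366 + 1.397 = 3.763 km/s.

Δv = 3760 m/s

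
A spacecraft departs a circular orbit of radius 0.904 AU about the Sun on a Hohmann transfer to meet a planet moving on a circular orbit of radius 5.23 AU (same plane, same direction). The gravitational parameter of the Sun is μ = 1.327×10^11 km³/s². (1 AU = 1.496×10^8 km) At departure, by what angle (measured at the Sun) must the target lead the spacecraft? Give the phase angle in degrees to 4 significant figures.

φ = 99.17°

In km: r₁ = 0.904 × 1.496×10^8 = 1.352384×10^8 km; r₂ = 5.23 × 1.496×10^8 = 7.82408×10^8 km.
The Hohmann ellipse has a_t = (r₁ + r₂)/2 = 4.588232×10^8 km.
The half-period of the transfer ellipse is t = π√(a_t³/μ) = 8.4758×10^7 s.
Target angular speed ω₂ = √(μ/r₂³) = 1.6645×10^-8 rad/s.
Angle swept by the target during transfer: ω₂·t = 1.4108 rad = 80.83°.
The spacecraft traverses 180° on the transfer ellipse, so the target must lead by 180° − 80.83° = 99.17°.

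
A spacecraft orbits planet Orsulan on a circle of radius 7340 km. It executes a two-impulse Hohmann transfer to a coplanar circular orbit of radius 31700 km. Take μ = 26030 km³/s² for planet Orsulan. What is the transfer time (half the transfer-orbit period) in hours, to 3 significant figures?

The Hohmann ellipse has a_t = (r₁ + r₂)/2 = 19520 km.
By Kepler's third law the transfer-orbit period is T = 2π√(a_t³/μ), so t = T/2 = 53105 s.
Converting: 53105 s ÷ 3600 s/hour = 14.8 hours.

t = 14.8 hours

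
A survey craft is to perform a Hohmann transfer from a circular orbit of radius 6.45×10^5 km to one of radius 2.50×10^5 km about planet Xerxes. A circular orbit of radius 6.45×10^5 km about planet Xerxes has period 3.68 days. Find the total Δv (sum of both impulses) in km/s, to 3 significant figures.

Δv = 7.33 km/s

From Kepler's third law T² = 4π²r³/μ at r = 6.45×10^5 km, T = 3.68 days = 3.68 × 86400 s = 3.17952×10^5 s: μ = 4π²r³/T² = 1.04789×10^8 km³/s².
The Hohmann ellipse has a_t = (r₁ + r₂)/2 = 4.475×10^5 km.
Circular speed at r₁: v₁ = √(μ/r₁) = √(1.04789×10^8/6.450×10^5) = 12.746 km/s.
Transfer-orbit speed at r₁ (vis-viva): v_a = √[μ(2/r₁ − 1/a_t)] = 9.5269 km/s.
First burn Δv₁ = |v_a − v₁| = 3.219 km/s.
Circular speed at r₂: v₂ = √(μ/r₂) = 20.473 km/s.
Transfer-orbit speed at r₂: v_p = √[μ(2/r₂ − 1/a_t)] = 24.579 km/s.
Second burn Δv₂ = |v₂ − v_p| = 4.106 km/s.
Total Δv = Δv₁ + Δv₂ = 7.325 km/s.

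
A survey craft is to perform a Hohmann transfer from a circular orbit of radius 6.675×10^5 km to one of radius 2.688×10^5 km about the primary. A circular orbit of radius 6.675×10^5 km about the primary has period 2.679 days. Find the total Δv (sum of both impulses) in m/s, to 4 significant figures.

From Kepler's third law T² = 4π²r³/μ at r = 6.675×10^5 km, T = 2.679 days = 2.679 × 86400 s = 2.314656×10^5 s: μ = 4π²r³/T² = 2.19150×10^8 km³/s².
Semi-major axis of the transfer orbit: a_t = (6.675×10^5 + 2.688×10^5)/2 = 4.6815×10^5 km.
Circular speed at r₁: v₁ = √(μ/r₁) = √(2.19150×10^8/6.675×10^5) = 18.11944 km/s.
Transfer-orbit speed at r₁ (vis-viva equation): v_a = √[μ(2/r₁ − 1/a_t)] = 13.72988 km/s.
First burn Δv₁ = |v_a − v₁| = 4.3896 km/s.
At r₂, v₂ = √(μ/r₂) = 28.5533 km/s.
Transfer-orbit speed at r₂: v_p = √[μ(2/r₂ − 1/a_t)] = 34.0949 km/s.
Second burn Δv₂ = |v₂ − v_p| = 5.5416 km/s.
Total Δv = Δv₁ + Δv₂ = 9.931 km/s.

Δv = 9931 m/s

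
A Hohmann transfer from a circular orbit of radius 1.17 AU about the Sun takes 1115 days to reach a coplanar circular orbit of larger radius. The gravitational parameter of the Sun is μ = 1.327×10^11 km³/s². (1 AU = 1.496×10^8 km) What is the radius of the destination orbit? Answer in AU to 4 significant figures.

In km: r₁ = 1.17 × 1.496×10^8 = 1.75032×10^8 km.
Transfer time t = 1115 days = 9.6336×10^7 s, and t = π√(a_t³/μ).
So a_t = (μ t²/π²)^(1/3) = (1.327×10^11 × (9.6336×10^7)² / π²)^(1/3) = 4.9971×10^8 km.
Since a_t = (r₁ + r₂)/2, r₂ = 2a_t − r₁ = 2×4.9971×10^8 − 1.75032×10^8 = 8.24388×10^8 km.
In AU: r₂ = 8.24388×10^8 / 1.496×10^8 = 5.511 AU.

r₂ = 5.511 AU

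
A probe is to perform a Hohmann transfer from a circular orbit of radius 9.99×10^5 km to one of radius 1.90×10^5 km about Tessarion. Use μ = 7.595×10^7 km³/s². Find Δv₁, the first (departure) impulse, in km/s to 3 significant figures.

The Hohmann ellipse has a_t = (r₁ + r₂)/2 = 5.945×10^5 km.
Circular speed at r = 9.990×10^5 km: v_c = √(μ/r) = 8.719 km/s.
Transfer-orbit speed at the same r (vis-viva, a = a_t): v_t = √[μ(2/r − 1/a_t)] = 4.929 km/s.
Δv₁ = |v_t − v_c| = |4.929 − 8.719| = 3.790 km/s.

Δv₁ = 3.79 km/s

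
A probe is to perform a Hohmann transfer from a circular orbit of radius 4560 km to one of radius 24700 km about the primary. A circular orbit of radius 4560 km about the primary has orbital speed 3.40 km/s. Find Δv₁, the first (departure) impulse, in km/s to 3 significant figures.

Δv₁ = 1.02 km/s

From the circular-orbit relation v² = μ/r at r = 4560 km: μ = v²r = (3.40)² × 4560 = 52713.6 km³/s².
Semi-major axis of the transfer orbit: a_t = (4560 + 24700)/2 = 14630 km.
Circular speed at r = 4560 km: v_c = √(μ/r) = 3.400 km/s.
Vis-viva on the transfer ellipse at r = 4560 km gives v_t = √[μ(2/r − 1/a_t)] = 4.418 km/s.
Δv₁ = |v_t − v_c| = |4.418 − 3.400| = 1.018 km/s.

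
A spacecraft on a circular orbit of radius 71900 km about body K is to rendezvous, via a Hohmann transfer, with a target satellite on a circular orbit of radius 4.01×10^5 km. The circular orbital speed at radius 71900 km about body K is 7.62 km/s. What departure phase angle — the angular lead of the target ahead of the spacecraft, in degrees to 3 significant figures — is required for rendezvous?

From the circular-orbit relation v² = μ/r at r = 71900 km: μ = v²r = (7.62)² × 71900 = 4.17483×10^6 km³/s².
Semi-major axis of the transfer orbit: a_t = (71900 + 4.010×10^5)/2 = 2.3645×10^5 km.
The half-period of the transfer ellipse is t = π√(a_t³/μ) = 1.768×10^5 s.
The target's mean motion on its circular orbit is ω₂ = √(μ/r₂³) = 8.046×10^-6 rad/s.
Angle swept by the target during transfer: ω₂·t = 1.4225 rad = 81.50°.
The spacecraft traverses 180° on the transfer ellipse, so the target must lead by 180° − 81.50° = 98.5°.

φ = 98.5°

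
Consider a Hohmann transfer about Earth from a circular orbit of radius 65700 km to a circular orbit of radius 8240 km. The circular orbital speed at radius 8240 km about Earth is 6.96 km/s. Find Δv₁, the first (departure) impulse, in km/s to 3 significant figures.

Δv₁ = 1.30 km/s

From the circular-orbit relation v² = μ/r at r = 8240 km: μ = v²r = (6.96)² × 8240 = 3.99159×10^5 km³/s².
Semi-major axis of the transfer orbit: a_t = (65700 + 8240)/2 = 36970 km.
Circular speed at r = 65700 km: v_c = √(μ/r) = 2.465 km/s.
Vis-viva on the transfer ellipse at r = 65700 km gives v_t = √[μ(2/r − 1/a_t)] = 1.164 km/s.
Δv₁ = |v_t − v_c| = |1.164 − 2.465| = 1.301 km/s.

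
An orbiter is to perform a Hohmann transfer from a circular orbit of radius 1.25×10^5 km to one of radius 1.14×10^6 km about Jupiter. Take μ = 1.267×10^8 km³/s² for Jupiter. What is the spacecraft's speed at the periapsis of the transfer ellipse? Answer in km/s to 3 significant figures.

The Hohmann ellipse has a_t = (r₁ + r₂)/2 = 6.325×10^5 km.
The periapsis of the transfer ellipse is at r = 1.250×10^5 km.
Applying v² = μ(2/r − 1/a_t): v = 42.74 km/s.

v = 42.7 km/s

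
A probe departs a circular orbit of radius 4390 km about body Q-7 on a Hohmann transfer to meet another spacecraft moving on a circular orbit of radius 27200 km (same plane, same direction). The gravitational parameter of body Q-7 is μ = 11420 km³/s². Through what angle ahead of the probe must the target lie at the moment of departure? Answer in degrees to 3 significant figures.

Semi-major axis of the transfer orbit: a_t = (4390 + 27200)/2 = 15795 km.
Transfer time t = π√(a_t³/μ) = 58357 s.
The target's mean motion on its circular orbit is ω₂ = √(μ/r₂³) = 2.3822×10^-5 rad/s.
Angle swept by the target during transfer: ω₂·t = 1.3902 rad = 79.65°.
Arrival is 180° from departure on the ellipse, so φ = 180° − 79.65° = 100°.

φ = 100°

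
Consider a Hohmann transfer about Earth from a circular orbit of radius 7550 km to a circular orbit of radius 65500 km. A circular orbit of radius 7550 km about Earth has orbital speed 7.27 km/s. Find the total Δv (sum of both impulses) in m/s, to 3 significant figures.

From the circular-orbit relation v² = μ/r at r = 7550 km: μ = v²r = (7.27)² × 7550 = 3.99039×10^5 km³/s².
Semi-major axis of the transfer orbit: a_t = (7550 + 65500)/2 = 36525 km.
At r₁ the circular-orbit speed is v₁ = √(μ/r₁) = 7.270 km/s.
Transfer-orbit speed at r₁ (vis-viva): v_p = √[μ(2/r₁ − 1/a_t)] = 9.736 km/s.
First burn Δv₁ = |v_p − v₁| = 2.466 km/s.
At r₂, v₂ = √(μ/r₂) = 2.468 km/s.
Transfer-orbit speed at r₂: v_a = √[μ(2/r₂ − 1/a_t)] = 1.122 km/s.
Second burn Δv₂ = |v₂ − v_a| = 1.346 km/s.
Total Δv = Δv₁ + Δv₂ = 3.812 km/s.

Δv = 3810 m/s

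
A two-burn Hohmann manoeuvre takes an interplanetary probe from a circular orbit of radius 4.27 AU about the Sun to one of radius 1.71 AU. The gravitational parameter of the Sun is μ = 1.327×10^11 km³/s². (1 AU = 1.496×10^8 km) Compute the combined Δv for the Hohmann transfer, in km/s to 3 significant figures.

Δv = 7.96 km/s

In km: r₁ = 4.27 × 1.496×10^8 = 6.38792×10^8 km; r₂ = 1.71 × 1.496×10^8 = 2.55816×10^8 km.
Semi-major axis of the transfer orbit: a_t = (6.38792×10^8 + 2.55816×10^8)/2 = 4.47304×10^8 km.
At r₁ the circular-orbit speed is v₁ = √(μ/r₁) = 14.413 km/s.
Transfer-orbit speed at r₁ (vis-viva): v_a = √[μ(2/r₁ − 1/a_t)] = 10.900 km/s.
First burn Δv₁ = |v_a − v₁| = 3.513 km/s.
At r₂, v₂ = √(μ/r₂) = 22.776 km/s.
Transfer-orbit speed at r₂: v_p = √[μ(2/r₂ − 1/a_t)] = 27.218 km/s.
Second burn Δv₂ = |v₂ − v_p| = 4.442 km/s.
Total Δv = Δv₁ + Δv₂ = 7.955 km/s.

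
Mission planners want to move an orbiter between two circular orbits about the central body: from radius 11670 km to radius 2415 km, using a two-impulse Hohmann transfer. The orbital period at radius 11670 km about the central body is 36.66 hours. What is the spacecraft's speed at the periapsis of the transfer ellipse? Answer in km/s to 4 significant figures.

v = 1.572 km/s

From Kepler's third law T² = 4π²r³/μ at r = 11670 km, T = 36.66 hours = 36.66 × 3600 s = 1.31976×10^5 s: μ = 4π²r³/T² = 3602.32 km³/s².
Semi-major axis of the transfer orbit: a_t = (11670 + 2415)/2 = 7042.5 km.
The periapsis of the transfer ellipse is at r = 2415 km.
Vis-viva: v = √[μ(2/r − 1/a_t)] = √[3602.32 × (2/2415 − 1/7042.5)] = 1.572 km/s.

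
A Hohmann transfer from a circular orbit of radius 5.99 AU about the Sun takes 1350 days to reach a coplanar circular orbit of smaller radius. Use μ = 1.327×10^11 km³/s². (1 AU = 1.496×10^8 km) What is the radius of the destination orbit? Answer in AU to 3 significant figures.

r₂ = 1.60 AU

In km: r₁ = 5.99 × 1.496×10^8 = 8.96104×10^8 km.
Transfer time t = 1350 days = 1.1664×10^8 s, and t = π√(a_t³/μ).
So a_t = (μ t²/π²)^(1/3) = (1.327×10^11 × (1.1664×10^8)² / π²)^(1/3) = 5.6766×10^8 km.
Since a_t = (r₁ + r₂)/2, r₂ = 2a_t − r₁ = 2×5.6766×10^8 − 8.96104×10^8 = 2.39216×10^8 km.
In AU: r₂ = 2.39216×10^8 / 1.496×10^8 = 1.60 AU.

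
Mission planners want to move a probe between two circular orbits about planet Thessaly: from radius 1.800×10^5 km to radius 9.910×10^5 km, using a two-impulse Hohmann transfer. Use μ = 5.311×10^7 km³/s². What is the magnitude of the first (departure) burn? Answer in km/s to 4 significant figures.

Δv₁ = 5.170 km/s

The Hohmann ellipse has a_t = (r₁ + r₂)/2 = 5.855×10^5 km.
Circular speed at r = 1.800×10^5 km: v_c = √(μ/r) = 17.18 km/s.
Transfer-orbit speed at the same r (vis-viva, a = a_t): v_t = √[μ(2/r − 1/a_t)] = 22.35 km/s.
Δv₁ = |v_t − v_c| = |22.35 − 17.18| = 5.170 km/s.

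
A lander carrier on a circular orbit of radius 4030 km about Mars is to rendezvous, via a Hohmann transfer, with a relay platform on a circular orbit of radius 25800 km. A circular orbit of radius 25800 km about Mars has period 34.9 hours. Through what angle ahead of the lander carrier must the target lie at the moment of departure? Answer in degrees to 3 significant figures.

From Kepler's third law T² = 4π²r³/μ at r = 25800 km, T = 34.9 hours = 34.9 × 3600 s = 1.2564×10^5 s: μ = 4π²r³/T² = 42950.0 km³/s².
Semi-major axis of the transfer orbit: a_t = (4030 + 25800)/2 = 14915 km.
Transfer time t = π√(a_t³/μ) = 27612.3 s.
Target angular speed ω₂ = √(μ/r₂³) = 5.00094×10^-5 rad/s.
Angle swept by the target during transfer: ω₂·t = 1.3809 rad = 79.12°.
The lander carrier traverses 180° on the transfer ellipse, so the target must lead by 180° − 79.12° = 101°.

φ = 101°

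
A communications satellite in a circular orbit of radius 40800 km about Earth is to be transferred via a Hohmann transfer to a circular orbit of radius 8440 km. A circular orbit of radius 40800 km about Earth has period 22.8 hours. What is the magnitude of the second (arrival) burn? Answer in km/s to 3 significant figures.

From Kepler's third law T² = 4π²r³/μ at r = 40800 km, T = 22.8 hours = 22.8 × 3600 s = 82080 s: μ = 4π²r³/T² = 3.97984×10^5 km³/s².
Transfer-ellipse semi-major axis a_t = (r₁ + r₂)/2 = (40800 + 8440)/2 = 24620 km.
Circular speed at r = 8440 km: v_c = √(μ/r) = 6.867 km/s.
Transfer-orbit speed at the same r (vis-viva, a = a_t): v_t = √[μ(2/r − 1/a_t)] = 8.840 km/s.
Δv₂ = |v_t − v_c| = |8.840 − 6.867| = 1.973 km/s.

Δv₂ = 1.97 km/s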